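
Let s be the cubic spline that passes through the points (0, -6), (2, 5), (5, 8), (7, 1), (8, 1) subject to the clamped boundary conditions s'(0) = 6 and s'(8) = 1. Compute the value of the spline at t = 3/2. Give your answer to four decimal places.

Let m_i = s''(x_i). Step sizes h_i = 2, 3, 2, 1; slopes of the chords Δ_i = (y_(i+1) - y_i)/h_i = 11/2, 1, -7/2, 0.
  2·m_0 + 10·m_1 + 3·m_2 = 6(Δ_1 - Δ_0) = -27
  3·m_1 + 10·m_2 + 2·m_3 = 6(Δ_2 - Δ_1) = -27
  2·m_2 + 6·m_3 + 1·m_4 = 6(Δ_3 - Δ_2) = 21
Clamped end conditions give two more equations: 2h_0·m_0 + h_0·m_1 = 6(Δ_0 - s'(0)) = -3 and h_3·m_3 + 2h_3·m_4 = 6(s'(8) - Δ_3) = 6.
Hence m_0 = 59/364, m_1 = -166/91, m_2 = -551/182, m_3 = 398/91, m_4 = 74/91.
On [0, 2], s(t) = -6 + 6·t + 59/728·t² - 241/1456·t³.
With t = 3/2: s(3/2) = 30561/11648.

2.6237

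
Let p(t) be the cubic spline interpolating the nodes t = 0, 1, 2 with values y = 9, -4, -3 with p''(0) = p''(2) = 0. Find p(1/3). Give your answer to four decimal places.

3.6296

Put m_i = p'' at the i-th knot. Here h = (1, 1) and Δ = (-13, 1), so the interior equations h_(i-1)·m_(i-1) + 2(h_(i-1)+h_i)·m_i + h_i·m_(i+1) = 6(Δ_i − Δ_(i-1)) read
  1·m_0 + 4·m_1 + 1·m_2 = 6(Δ_1 - Δ_0) = 84
Natural end conditions: m_0 = m_2 = 0.
Forward elimination and back-substitution give m_0 = 0, m_1 = 21, m_2 = 0.
On [0, 1], p(t) = 9 - 33/2·t + 0·t² + 7/2·t³.
With t = 1/3: p(1/3) = 98/27.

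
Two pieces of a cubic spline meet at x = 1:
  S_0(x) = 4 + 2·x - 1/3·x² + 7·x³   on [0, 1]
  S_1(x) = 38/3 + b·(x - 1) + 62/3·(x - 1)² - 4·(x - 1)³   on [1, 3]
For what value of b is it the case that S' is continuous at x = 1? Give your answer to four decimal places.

S_0'(x) = 2 - 2/3·x + 21·x², so S_0'(1) = 67/3. On the right, S_1'(1) = b, so b = 67/3.

22.3333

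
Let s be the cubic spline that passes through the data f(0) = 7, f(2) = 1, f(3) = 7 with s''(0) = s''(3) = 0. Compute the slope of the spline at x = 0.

-6

Let σ_i = s''(x_i). Step sizes h_i = 2, 1; slopes of the chords Δ_i = (y_(i+1) - y_i)/h_i = -3, 6.
  2·σ_0 + 6·σ_1 + 1·σ_2 = 6(Δ_1 - Δ_0) = 54
Natural end conditions: σ_0 = σ_2 = 0.
Solving: σ_0 = 0, σ_1 = 9, σ_2 = 0.
On [0, 2], s'(x) = b_0 + 2c_0·x + 3d_0·x² with b_0 = Δ_0 - h_0(2σ_0 + σ_1)/6 = -6, c_0 = σ_0/2 = 0, d_0 = (σ_1 - σ_0)/(6h_0) = 3/4. So s'(0) = -6.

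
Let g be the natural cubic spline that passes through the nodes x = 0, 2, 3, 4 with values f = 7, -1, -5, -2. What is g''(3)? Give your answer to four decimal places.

10.9565

Write M_i for g''(x_i). With h_i = 2, 1, 1 and divided differences Δ_i = -4, -4, 3, the continuity of g' gives the tridiagonal system
  2·M_0 + 6·M_1 + 1·M_2 = 6(Δ_1 - Δ_0) = 0
  1·M_1 + 4·M_2 + 1·M_3 = 6(Δ_2 - Δ_1) = 42
Natural end conditions: M_0 = M_3 = 0.
Forward elimination and back-substitution give M_0 = 0, M_1 = -42/23, M_2 = 252/23, M_3 = 0.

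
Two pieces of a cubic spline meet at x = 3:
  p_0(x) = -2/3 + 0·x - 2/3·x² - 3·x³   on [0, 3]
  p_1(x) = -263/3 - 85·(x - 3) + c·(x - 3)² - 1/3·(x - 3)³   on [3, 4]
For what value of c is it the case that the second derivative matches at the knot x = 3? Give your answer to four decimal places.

p_0''(x) = -4/3 - 18·x, so p_0''(3) = -166/3. On the right, p_1''(3) = 2c, so c = -83/3.

-27.6667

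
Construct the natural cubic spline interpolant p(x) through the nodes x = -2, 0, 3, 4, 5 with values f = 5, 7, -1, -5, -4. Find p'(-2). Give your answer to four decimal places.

1.6034

Let M_i = p''(x_i). Step sizes h_i = 2, 3, 1, 1; slopes of the chords Δ_i = (y_(i+1) - y_i)/h_i = 1, -8/3, -4, 1.
  2·M_0 + 10·M_1 + 3·M_2 = 6(Δ_1 - Δ_0) = -22
  3·M_1 + 8·M_2 + 1·M_3 = 6(Δ_2 - Δ_1) = -8
  1·M_2 + 4·M_3 + 1·M_4 = 6(Δ_3 - Δ_2) = 30
Natural end conditions: M_0 = M_4 = 0.
Hence M_0 = 0, M_1 = -248/137, M_2 = -178/137, M_3 = 1072/137, M_4 = 0.
On [-2, 0], p'(x) = b_0 + 2c_0·(x + 2) + 3d_0·(x + 2)² with b_0 = Δ_0 - h_0(2M_0 + M_1)/6 = 659/411, c_0 = M_0/2 = 0, d_0 = (M_1 - M_0)/(6h_0) = -62/411. So p'(-2) = 659/411.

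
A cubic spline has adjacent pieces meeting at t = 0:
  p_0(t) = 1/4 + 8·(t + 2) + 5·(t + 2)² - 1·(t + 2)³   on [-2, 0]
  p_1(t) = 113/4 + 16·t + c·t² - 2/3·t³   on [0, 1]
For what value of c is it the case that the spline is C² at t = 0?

-1

p_0''(t) = 10 - 6·(t + 2), so p_0''(0) = -2. On the right, p_1''(0) = 2c, so c = -1.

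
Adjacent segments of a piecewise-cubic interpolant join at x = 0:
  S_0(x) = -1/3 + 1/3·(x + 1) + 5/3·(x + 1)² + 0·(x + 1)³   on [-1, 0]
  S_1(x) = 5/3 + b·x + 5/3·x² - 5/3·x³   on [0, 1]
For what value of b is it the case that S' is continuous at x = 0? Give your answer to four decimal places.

3.6667

S_0'(x) = 1/3 + 10/3·(x + 1) + 0·(x + 1)², so S_0'(0) = 11/3. On the right, S_1'(0) = b, so b = 11/3.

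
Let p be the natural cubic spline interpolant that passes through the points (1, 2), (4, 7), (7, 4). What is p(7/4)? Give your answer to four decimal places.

Put m_i = p'' at the i-th knot. Here h = (3, 3) and Δ = (5/3, -1), so the interior equations h_(i-1)·m_(i-1) + 2(h_(i-1)+h_i)·m_i + h_i·m_(i+1) = 6(Δ_i − Δ_(i-1)) read
  3·m_0 + 12·m_1 + 3·m_2 = 6(Δ_1 - Δ_0) = -16
Natural end conditions: m_0 = m_2 = 0.
Forward elimination and back-substitution give m_0 = 0, m_1 = -4/3, m_2 = 0.
On [1, 4], p(x) = 2 + 7/3·(x - 1) + 0·(x - 1)² - 2/27·(x - 1)³.
With (x - 1) = 3/4: p(7/4) = 119/32.

3.7188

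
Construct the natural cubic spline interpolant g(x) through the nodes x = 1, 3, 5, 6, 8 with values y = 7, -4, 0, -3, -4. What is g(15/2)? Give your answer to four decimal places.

Write m_i for g''(x_i). With h_i = 2, 2, 1, 2 and divided differences Δ_i = -11/2, 2, -3, -1/2, the continuity of g' gives the tridiagonal system
  2·m_0 + 8·m_1 + 2·m_2 = 6(Δ_1 - Δ_0) = 45
  2·m_1 + 6·m_2 + 1·m_3 = 6(Δ_2 - Δ_1) = -30
  1·m_2 + 6·m_3 + 2·m_4 = 6(Δ_3 - Δ_2) = 15
Natural end conditions: m_0 = m_4 = 0.
Forward elimination and back-substitution give m_0 = 0, m_1 = 1965/256, m_2 = -525/64, m_3 = 495/128, m_4 = 0.
On [6, 8], g(x) = -3 - 197/64·(x - 6) + 495/256·(x - 6)² - 165/512·(x - 6)³.
With (x - 6) = 3/2: g(15/2) = -17835/4096.

-4.3542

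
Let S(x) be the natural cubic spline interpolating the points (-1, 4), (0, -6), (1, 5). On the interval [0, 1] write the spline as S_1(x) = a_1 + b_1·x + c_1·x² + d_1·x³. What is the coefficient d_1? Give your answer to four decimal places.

-5.2500

Put M_i = S'' at the i-th knot. Here h = (1, 1) and Δ = (-10, 11), so the interior equations h_(i-1)·M_(i-1) + 2(h_(i-1)+h_i)·M_i + h_i·M_(i+1) = 6(Δ_i − Δ_(i-1)) read
  1·M_0 + 4·M_1 + 1·M_2 = 6(Δ_1 - Δ_0) = 126
Natural end conditions: M_0 = M_2 = 0.
Hence M_0 = 0, M_1 = 63/2, M_2 = 0.
On [0, 1], with S_1(x) = a_1 + b_1·x + c_1·x² + d_1·x³: c_1 = M_1/2 = 63/4, d_1 = (M_2 - M_1)/(6h_1) = -21/4, b_1 = Δ_1 - h_1(2M_1 + M_2)/6 = 1/2.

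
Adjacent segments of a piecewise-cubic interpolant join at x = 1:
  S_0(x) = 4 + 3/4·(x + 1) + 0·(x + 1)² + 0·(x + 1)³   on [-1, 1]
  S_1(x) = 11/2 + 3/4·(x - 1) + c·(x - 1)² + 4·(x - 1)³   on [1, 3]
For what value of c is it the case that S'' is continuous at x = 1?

0

S_0''(x) = 0 + 0·(x + 1), so S_0''(1) = 0. On the right, S_1''(1) = 2c, so c = 0.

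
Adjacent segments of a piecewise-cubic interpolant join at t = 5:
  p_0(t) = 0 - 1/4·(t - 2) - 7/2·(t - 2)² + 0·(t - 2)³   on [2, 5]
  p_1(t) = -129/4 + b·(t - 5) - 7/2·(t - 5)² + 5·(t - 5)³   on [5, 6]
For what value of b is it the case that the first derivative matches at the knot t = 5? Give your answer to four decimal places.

-21.2500

p_0'(t) = -1/4 - 7·(t - 2) + 0·(t - 2)², so p_0'(5) = -85/4. On the right, p_1'(5) = b, so b = -85/4.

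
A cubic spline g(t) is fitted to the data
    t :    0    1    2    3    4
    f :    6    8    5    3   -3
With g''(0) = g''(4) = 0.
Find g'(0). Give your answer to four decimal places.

3.4821

With σ_i denoting the second derivative at x_i, h_i = 1, 1, 1, 1, and Δ_i = (y_(i+1) − y_i)/h_i = 2, -3, -2, -6:
  1·σ_0 + 4·σ_1 + 1·σ_2 = 6(Δ_1 - Δ_0) = -30
  1·σ_1 + 4·σ_2 + 1·σ_3 = 6(Δ_2 - Δ_1) = 6
  1·σ_2 + 4·σ_3 + 1·σ_4 = 6(Δ_3 - Δ_2) = -24
Natural end conditions: σ_0 = σ_4 = 0.
Solving the tridiagonal system: σ_0 = 0, σ_1 = -249/28, σ_2 = 39/7, σ_3 = -207/28, σ_4 = 0.
On [0, 1], g'(t) = b_0 + 2c_0·t + 3d_0·t² with b_0 = Δ_0 - h_0(2σ_0 + σ_1)/6 = 195/56, c_0 = σ_0/2 = 0, d_0 = (σ_1 - σ_0)/(6h_0) = -83/56. So g'(0) = 195/56.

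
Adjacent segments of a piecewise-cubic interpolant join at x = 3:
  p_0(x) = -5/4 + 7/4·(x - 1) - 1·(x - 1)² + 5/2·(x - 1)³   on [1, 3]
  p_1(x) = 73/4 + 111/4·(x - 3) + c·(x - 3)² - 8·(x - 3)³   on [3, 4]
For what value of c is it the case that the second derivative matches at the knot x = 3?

p_0''(x) = -2 + 15·(x - 1), so p_0''(3) = 28. On the right, p_1''(3) = 2c, so c = 14.

14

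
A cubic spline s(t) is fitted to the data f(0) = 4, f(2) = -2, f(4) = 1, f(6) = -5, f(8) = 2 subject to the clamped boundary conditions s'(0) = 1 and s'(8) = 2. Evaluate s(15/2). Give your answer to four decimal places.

0.3521

With m_i denoting the second derivative at x_i, h_i = 2, 2, 2, 2, and Δ_i = (y_(i+1) − y_i)/h_i = -3, 3/2, -3, 7/2:
  2·m_0 + 8·m_1 + 2·m_2 = 6(Δ_1 - Δ_0) = 27
  2·m_1 + 8·m_2 + 2·m_3 = 6(Δ_2 - Δ_1) = -27
  2·m_2 + 8·m_3 + 2·m_4 = 6(Δ_3 - Δ_2) = 39
Clamped end conditions give two more equations: 2h_0·m_0 + h_0·m_1 = 6(Δ_0 - s'(0)) = -24 and h_3·m_3 + 2h_3·m_4 = 6(s'(8) - Δ_3) = -9.
Forward elimination and back-substitution give m_0 = -551/56, m_1 = 215/28, m_2 = -59/8, m_3 = 233/28, m_4 = -359/56.
On [6, 8], s(t) = -5 + 5/56·(t - 6) + 233/56·(t - 6)² - 275/224·(t - 6)³.
With (t - 6) = 3/2: s(15/2) = 631/1792.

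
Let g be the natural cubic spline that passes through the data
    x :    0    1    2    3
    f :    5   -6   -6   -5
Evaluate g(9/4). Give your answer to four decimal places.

-5.5969

With σ_i denoting the second derivative at x_i, h_i = 1, 1, 1, and Δ_i = (y_(i+1) − y_i)/h_i = -11, 0, 1:
  1·σ_0 + 4·σ_1 + 1·σ_2 = 6(Δ_1 - Δ_0) = 66
  1·σ_1 + 4·σ_2 + 1·σ_3 = 6(Δ_2 - Δ_1) = 6
Natural end conditions: σ_0 = σ_3 = 0.
Solving: σ_0 = 0, σ_1 = 86/5, σ_2 = -14/5, σ_3 = 0.
On [2, 3], g(x) = -6 + 29/15·(x - 2) - 7/5·(x - 2)² + 7/15·(x - 2)³.
With (x - 2) = 1/4: g(9/4) = -1791/320.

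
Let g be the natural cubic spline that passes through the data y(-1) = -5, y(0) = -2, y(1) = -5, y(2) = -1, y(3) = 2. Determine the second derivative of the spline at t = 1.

15

Let M_i = g''(x_i). Step sizes h_i = 1, 1, 1, 1; slopes of the chords Δ_i = (y_(i+1) - y_i)/h_i = 3, -3, 4, 3.
  1·M_0 + 4·M_1 + 1·M_2 = 6(Δ_1 - Δ_0) = -36
  1·M_1 + 4·M_2 + 1·M_3 = 6(Δ_2 - Δ_1) = 42
  1·M_2 + 4·M_3 + 1·M_4 = 6(Δ_3 - Δ_2) = -6
Natural end conditions: M_0 = M_4 = 0.
Solving: M_0 = 0, M_1 = -51/4, M_2 = 15, M_3 = -21/4, M_4 = 0.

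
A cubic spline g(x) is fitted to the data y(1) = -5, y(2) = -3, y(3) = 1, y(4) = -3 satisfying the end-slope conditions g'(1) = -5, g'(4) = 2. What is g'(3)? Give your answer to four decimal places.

Let M_i = g''(x_i). Step sizes h_i = 1, 1, 1; slopes of the chords Δ_i = (y_(i+1) - y_i)/h_i = 2, 4, -4.
  1·M_0 + 4·M_1 + 1·M_2 = 6(Δ_1 - Δ_0) = 12
  1·M_1 + 4·M_2 + 1·M_3 = 6(Δ_2 - Δ_1) = -48
Clamped end conditions give two more equations: 2h_0·M_0 + h_0·M_1 = 6(Δ_0 - g'(1)) = 42 and h_2·M_2 + 2h_2·M_3 = 6(g'(4) - Δ_2) = 36.
Solving: M_0 = 292/15, M_1 = 46/15, M_2 = -296/15, M_3 = 418/15.
On [3, 4], g'(x) = b_2 + 2c_2·(x - 3) + 3d_2·(x - 3)² with b_2 = Δ_2 - h_2(2M_2 + M_3)/6 = -31/15, c_2 = M_2/2 = -148/15, d_2 = (M_3 - M_2)/(6h_2) = 119/15. So g'(3) = -31/15.

-2.0667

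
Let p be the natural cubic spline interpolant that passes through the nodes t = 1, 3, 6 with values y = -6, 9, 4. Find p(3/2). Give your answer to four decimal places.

-1.3906

Let M_i = p''(x_i). Step sizes h_i = 2, 3; slopes of the chords Δ_i = (y_(i+1) - y_i)/h_i = 15/2, -5/3.
  2·M_0 + 10·M_1 + 3·M_2 = 6(Δ_1 - Δ_0) = -55
Natural end conditions: M_0 = M_2 = 0.
Solving: M_0 = 0, M_1 = -11/2, M_2 = 0.
On [1, 3], p(t) = -6 + 28/3·(t - 1) + 0·(t - 1)² - 11/24·(t - 1)³.
With (t - 1) = 1/2: p(3/2) = -89/64.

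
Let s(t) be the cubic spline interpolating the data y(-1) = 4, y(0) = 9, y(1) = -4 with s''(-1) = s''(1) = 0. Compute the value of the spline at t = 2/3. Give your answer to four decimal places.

Write m_i for s''(x_i). With h_i = 1, 1 and divided differences Δ_i = 5, -13, the continuity of s' gives the tridiagonal system
  1·m_0 + 4·m_1 + 1·m_2 = 6(Δ_1 - Δ_0) = -108
Natural end conditions: m_0 = m_2 = 0.
Solving the tridiagonal system: m_0 = 0, m_1 = -27, m_2 = 0.
On [0, 1], s(t) = 9 - 4·t - 27/2·t² + 9/2·t³.
With t = 2/3: s(2/3) = 5/3.

1.6667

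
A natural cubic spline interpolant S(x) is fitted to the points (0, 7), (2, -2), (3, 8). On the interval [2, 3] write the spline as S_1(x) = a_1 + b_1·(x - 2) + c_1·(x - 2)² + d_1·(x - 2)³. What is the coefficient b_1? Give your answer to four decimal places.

5.1667

Put M_i = S'' at the i-th knot. Here h = (2, 1) and Δ = (-9/2, 10), so the interior equations h_(i-1)·M_(i-1) + 2(h_(i-1)+h_i)·M_i + h_i·M_(i+1) = 6(Δ_i − Δ_(i-1)) read
  2·M_0 + 6·M_1 + 1·M_2 = 6(Δ_1 - Δ_0) = 87
Natural end conditions: M_0 = M_2 = 0.
Solving: M_0 = 0, M_1 = 29/2, M_2 = 0.
On [2, 3], with S_1(x) = a_1 + b_1·(x - 2) + c_1·(x - 2)² + d_1·(x - 2)³: c_1 = M_1/2 = 29/4, d_1 = (M_2 - M_1)/(6h_1) = -29/12, b_1 = Δ_1 - h_1(2M_1 + M_2)/6 = 31/6.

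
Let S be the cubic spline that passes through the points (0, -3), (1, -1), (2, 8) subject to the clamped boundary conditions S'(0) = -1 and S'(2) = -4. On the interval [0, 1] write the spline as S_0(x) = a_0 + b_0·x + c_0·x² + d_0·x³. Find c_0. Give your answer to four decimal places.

-1.5000

With m_i denoting the second derivative at x_i, h_i = 1, 1, and Δ_i = (y_(i+1) − y_i)/h_i = 2, 9:
  1·m_0 + 4·m_1 + 1·m_2 = 6(Δ_1 - Δ_0) = 42
Clamped end conditions give two more equations: 2h_0·m_0 + h_0·m_1 = 6(Δ_0 - S'(0)) = 18 and h_1·m_1 + 2h_1·m_2 = 6(S'(2) - Δ_1) = -78.
Forward elimination and back-substitution give m_0 = -3, m_1 = 24, m_2 = -51.
On [0, 1], with S_0(x) = a_0 + b_0·x + c_0·x² + d_0·x³: c_0 = m_0/2 = -3/2, d_0 = (m_1 - m_0)/(6h_0) = 9/2, b_0 = Δ_0 - h_0(2m_0 + m_1)/6 = -1.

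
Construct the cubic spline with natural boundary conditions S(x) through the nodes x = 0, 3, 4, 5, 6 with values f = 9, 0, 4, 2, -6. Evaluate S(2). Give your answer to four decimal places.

-0.5345

Write M_i for S''(x_i). With h_i = 3, 1, 1, 1 and divided differences Δ_i = -3, 4, -2, -8, the continuity of S' gives the tridiagonal system
  3·M_0 + 8·M_1 + 1·M_2 = 6(Δ_1 - Δ_0) = 42
  1·M_1 + 4·M_2 + 1·M_3 = 6(Δ_2 - Δ_1) = -36
  1·M_2 + 4·M_3 + 1·M_4 = 6(Δ_3 - Δ_2) = -36
Natural end conditions: M_0 = M_4 = 0.
Solving the tridiagonal system: M_0 = 0, M_1 = 369/58, M_2 = -258/29, M_3 = -393/58, M_4 = 0.
On [0, 3], S(x) = 9 - 717/116·x + 0·x² + 41/116·x³.
With x = 2: S(2) = -31/58.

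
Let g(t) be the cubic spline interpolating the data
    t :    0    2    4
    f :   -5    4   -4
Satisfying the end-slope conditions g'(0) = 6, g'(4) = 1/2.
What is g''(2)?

Write M_i for g''(x_i). With h_i = 2, 2 and divided differences Δ_i = 9/2, -4, the continuity of g' gives the tridiagonal system
  2·M_0 + 8·M_1 + 2·M_2 = 6(Δ_1 - Δ_0) = -51
Clamped end conditions give two more equations: 2h_0·M_0 + h_0·M_1 = 6(Δ_0 - g'(0)) = -9 and h_1·M_1 + 2h_1·M_2 = 6(g'(4) - Δ_1) = 27.
Forward elimination and back-substitution give M_0 = 11/4, M_1 = -10, M_2 = 47/4.

-10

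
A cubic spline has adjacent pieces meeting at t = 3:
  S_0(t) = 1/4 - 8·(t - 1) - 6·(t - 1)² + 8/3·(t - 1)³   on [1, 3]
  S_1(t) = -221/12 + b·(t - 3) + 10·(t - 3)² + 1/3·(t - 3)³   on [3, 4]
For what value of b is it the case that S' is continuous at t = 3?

0

S_0'(t) = -8 - 12·(t - 1) + 8·(t - 1)², so S_0'(3) = 0. On the right, S_1'(3) = b, so b = 0.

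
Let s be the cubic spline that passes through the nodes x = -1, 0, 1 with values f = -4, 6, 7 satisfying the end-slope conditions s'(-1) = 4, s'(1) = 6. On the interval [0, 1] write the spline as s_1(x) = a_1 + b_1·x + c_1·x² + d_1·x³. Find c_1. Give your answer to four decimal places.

-14.5000

With σ_i denoting the second derivative at x_i, h_i = 1, 1, and Δ_i = (y_(i+1) − y_i)/h_i = 10, 1:
  1·σ_0 + 4·σ_1 + 1·σ_2 = 6(Δ_1 - Δ_0) = -54
Clamped end conditions give two more equations: 2h_0·σ_0 + h_0·σ_1 = 6(Δ_0 - s'(-1)) = 36 and h_1·σ_1 + 2h_1·σ_2 = 6(s'(1) - Δ_1) = 30.
Solving the tridiagonal system: σ_0 = 65/2, σ_1 = -29, σ_2 = 59/2.
On [0, 1], with s_1(x) = a_1 + b_1·x + c_1·x² + d_1·x³: c_1 = σ_1/2 = -29/2, d_1 = (σ_2 - σ_1)/(6h_1) = 39/4, b_1 = Δ_1 - h_1(2σ_1 + σ_2)/6 = 23/4.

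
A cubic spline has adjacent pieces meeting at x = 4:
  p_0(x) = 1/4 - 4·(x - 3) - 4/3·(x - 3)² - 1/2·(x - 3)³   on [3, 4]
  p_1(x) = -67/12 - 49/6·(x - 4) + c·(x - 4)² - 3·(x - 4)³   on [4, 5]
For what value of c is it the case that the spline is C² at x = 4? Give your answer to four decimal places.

-2.8333

p_0''(x) = -8/3 - 3·(x - 3), so p_0''(4) = -17/3. On the right, p_1''(4) = 2c, so c = -17/6.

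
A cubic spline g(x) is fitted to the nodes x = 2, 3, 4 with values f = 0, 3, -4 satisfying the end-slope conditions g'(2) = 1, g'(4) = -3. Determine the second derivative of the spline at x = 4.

25

Write m_i for g''(x_i). With h_i = 1, 1 and divided differences Δ_i = 3, -7, the continuity of g' gives the tridiagonal system
  1·m_0 + 4·m_1 + 1·m_2 = 6(Δ_1 - Δ_0) = -60
Clamped end conditions give two more equations: 2h_0·m_0 + h_0·m_1 = 6(Δ_0 - g'(2)) = 12 and h_1·m_1 + 2h_1·m_2 = 6(g'(4) - Δ_1) = 24.
Solving: m_0 = 19, m_1 = -26, m_2 = 25.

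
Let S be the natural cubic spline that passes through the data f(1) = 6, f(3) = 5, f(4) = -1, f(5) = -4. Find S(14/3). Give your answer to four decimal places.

-3.3027

Put σ_i = S'' at the i-th knot. Here h = (2, 1, 1) and Δ = (-1/2, -6, -3), so the interior equations h_(i-1)·σ_(i-1) + 2(h_(i-1)+h_i)·σ_i + h_i·σ_(i+1) = 6(Δ_i − Δ_(i-1)) read
  2·σ_0 + 6·σ_1 + 1·σ_2 = 6(Δ_1 - Δ_0) = -33
  1·σ_1 + 4·σ_2 + 1·σ_3 = 6(Δ_2 - Δ_1) = 18
Natural end conditions: σ_0 = σ_3 = 0.
Hence σ_0 = 0, σ_1 = -150/23, σ_2 = 141/23, σ_3 = 0.
On [4, 5], S(t) = -1 - 116/23·(t - 4) + 141/46·(t - 4)² - 47/46·(t - 4)³.
With (t - 4) = 2/3: S(14/3) = -2051/621.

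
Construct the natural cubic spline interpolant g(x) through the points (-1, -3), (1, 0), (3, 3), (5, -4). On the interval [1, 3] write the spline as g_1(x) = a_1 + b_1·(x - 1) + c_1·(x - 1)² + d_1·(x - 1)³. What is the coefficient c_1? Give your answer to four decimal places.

With σ_i denoting the second derivative at x_i, h_i = 2, 2, 2, and Δ_i = (y_(i+1) − y_i)/h_i = 3/2, 3/2, -7/2:
  2·σ_0 + 8·σ_1 + 2·σ_2 = 6(Δ_1 - Δ_0) = 0
  2·σ_1 + 8·σ_2 + 2·σ_3 = 6(Δ_2 - Δ_1) = -30
Natural end conditions: σ_0 = σ_3 = 0.
Forward elimination and back-substitution give σ_0 = 0, σ_1 = 1, σ_2 = -4, σ_3 = 0.
On [1, 3], with g_1(x) = a_1 + b_1·(x - 1) + c_1·(x - 1)² + d_1·(x - 1)³: c_1 = σ_1/2 = 1/2, d_1 = (σ_2 - σ_1)/(6h_1) = -5/12, b_1 = Δ_1 - h_1(2σ_1 + σ_2)/6 = 13/6.

0.5000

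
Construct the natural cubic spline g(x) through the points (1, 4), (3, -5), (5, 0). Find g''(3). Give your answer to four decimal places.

5.2500

With M_i denoting the second derivative at x_i, h_i = 2, 2, and Δ_i = (y_(i+1) − y_i)/h_i = -9/2, 5/2:
  2·M_0 + 8·M_1 + 2·M_2 = 6(Δ_1 - Δ_0) = 42
Natural end conditions: M_0 = M_2 = 0.
Solving the tridiagonal system: M_0 = 0, M_1 = 21/4, M_2 = 0.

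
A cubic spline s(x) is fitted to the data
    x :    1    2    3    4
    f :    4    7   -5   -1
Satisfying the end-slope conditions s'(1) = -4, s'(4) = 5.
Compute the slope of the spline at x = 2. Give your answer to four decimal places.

-4.2000

With σ_i denoting the second derivative at x_i, h_i = 1, 1, 1, and Δ_i = (y_(i+1) − y_i)/h_i = 3, -12, 4:
  1·σ_0 + 4·σ_1 + 1·σ_2 = 6(Δ_1 - Δ_0) = -90
  1·σ_1 + 4·σ_2 + 1·σ_3 = 6(Δ_2 - Δ_1) = 96
Clamped end conditions give two more equations: 2h_0·σ_0 + h_0·σ_1 = 6(Δ_0 - s'(1)) = 42 and h_2·σ_2 + 2h_2·σ_3 = 6(s'(4) - Δ_2) = 6.
Hence σ_0 = 212/5, σ_1 = -214/5, σ_2 = 194/5, σ_3 = -82/5.
On [2, 3], s'(x) = b_1 + 2c_1·(x - 2) + 3d_1·(x - 2)² with b_1 = Δ_1 - h_1(2σ_1 + σ_2)/6 = -21/5, c_1 = σ_1/2 = -107/5, d_1 = (σ_2 - σ_1)/(6h_1) = 68/5. So s'(2) = -21/5.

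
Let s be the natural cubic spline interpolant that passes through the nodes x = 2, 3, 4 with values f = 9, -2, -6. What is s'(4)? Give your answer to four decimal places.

-2.2500

Write σ_i for s''(x_i). With h_i = 1, 1 and divided differences Δ_i = -11, -4, the continuity of s' gives the tridiagonal system
  1·σ_0 + 4·σ_1 + 1·σ_2 = 6(Δ_1 - Δ_0) = 42
Natural end conditions: σ_0 = σ_2 = 0.
Solving the tridiagonal system: σ_0 = 0, σ_1 = 21/2, σ_2 = 0.
On [3, 4], s'(x) = b_1 + 2c_1·(x - 3) + 3d_1·(x - 3)² with b_1 = Δ_1 - h_1(2σ_1 + σ_2)/6 = -15/2, c_1 = σ_1/2 = 21/4, d_1 = (σ_2 - σ_1)/(6h_1) = -7/4. So s'(4) = -9/4.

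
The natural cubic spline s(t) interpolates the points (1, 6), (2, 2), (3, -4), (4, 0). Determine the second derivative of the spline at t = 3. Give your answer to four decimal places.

With m_i denoting the second derivative at x_i, h_i = 1, 1, 1, and Δ_i = (y_(i+1) − y_i)/h_i = -4, -6, 4:
  1·m_0 + 4·m_1 + 1·m_2 = 6(Δ_1 - Δ_0) = -12
  1·m_1 + 4·m_2 + 1·m_3 = 6(Δ_2 - Δ_1) = 60
Natural end conditions: m_0 = m_3 = 0.
Solving the tridiagonal system: m_0 = 0, m_1 = -36/5, m_2 = 84/5, m_3 = 0.

16.8000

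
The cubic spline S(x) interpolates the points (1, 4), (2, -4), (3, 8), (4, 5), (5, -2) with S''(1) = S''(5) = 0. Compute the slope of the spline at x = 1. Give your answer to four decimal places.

Put M_i = S'' at the i-th knot. Here h = (1, 1, 1, 1) and Δ = (-8, 12, -3, -7), so the interior equations h_(i-1)·M_(i-1) + 2(h_(i-1)+h_i)·M_i + h_i·M_(i+1) = 6(Δ_i − Δ_(i-1)) read
  1·M_0 + 4·M_1 + 1·M_2 = 6(Δ_1 - Δ_0) = 120
  1·M_1 + 4·M_2 + 1·M_3 = 6(Δ_2 - Δ_1) = -90
  1·M_2 + 4·M_3 + 1·M_4 = 6(Δ_3 - Δ_2) = -24
Natural end conditions: M_0 = M_4 = 0.
Hence M_0 = 0, M_1 = 267/7, M_2 = -228/7, M_3 = 15/7, M_4 = 0.
On [1, 2], S'(x) = b_0 + 2c_0·(x - 1) + 3d_0·(x - 1)² with b_0 = Δ_0 - h_0(2M_0 + M_1)/6 = -201/14, c_0 = M_0/2 = 0, d_0 = (M_1 - M_0)/(6h_0) = 89/14. So S'(1) = -201/14.

-14.3571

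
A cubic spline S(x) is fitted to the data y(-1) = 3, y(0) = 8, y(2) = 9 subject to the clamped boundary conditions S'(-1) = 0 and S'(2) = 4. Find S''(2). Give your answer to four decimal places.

11.0833

Let σ_i = S''(x_i). Step sizes h_i = 1, 2; slopes of the chords Δ_i = (y_(i+1) - y_i)/h_i = 5, 1/2.
  1·σ_0 + 6·σ_1 + 2·σ_2 = 6(Δ_1 - Δ_0) = -27
Clamped end conditions give two more equations: 2h_0·σ_0 + h_0·σ_1 = 6(Δ_0 - S'(-1)) = 30 and h_1·σ_1 + 2h_1·σ_2 = 6(S'(2) - Δ_1) = 21.
Hence σ_0 = 125/6, σ_1 = -35/3, σ_2 = 133/12.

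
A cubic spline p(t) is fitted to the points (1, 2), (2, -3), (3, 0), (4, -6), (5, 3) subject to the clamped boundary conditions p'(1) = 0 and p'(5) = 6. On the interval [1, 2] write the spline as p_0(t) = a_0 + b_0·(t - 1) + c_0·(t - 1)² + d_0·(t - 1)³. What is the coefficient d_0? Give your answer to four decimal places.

Put M_i = p'' at the i-th knot. Here h = (1, 1, 1, 1) and Δ = (-5, 3, -6, 9), so the interior equations h_(i-1)·M_(i-1) + 2(h_(i-1)+h_i)·M_i + h_i·M_(i+1) = 6(Δ_i − Δ_(i-1)) read
  1·M_0 + 4·M_1 + 1·M_2 = 6(Δ_1 - Δ_0) = 48
  1·M_1 + 4·M_2 + 1·M_3 = 6(Δ_2 - Δ_1) = -54
  1·M_2 + 4·M_3 + 1·M_4 = 6(Δ_3 - Δ_2) = 90
Clamped end conditions give two more equations: 2h_0·M_0 + h_0·M_1 = 6(Δ_0 - p'(1)) = -30 and h_3·M_3 + 2h_3·M_4 = 6(p'(5) - Δ_3) = -18.
Solving the tridiagonal system: M_0 = -789/28, M_1 = 369/14, M_2 = -117/4, M_3 = 513/14, M_4 = -765/28.
On [1, 2], with p_0(t) = a_0 + b_0·(t - 1) + c_0·(t - 1)² + d_0·(t - 1)³: c_0 = M_0/2 = -789/56, d_0 = (M_1 - M_0)/(6h_0) = 509/56, b_0 = Δ_0 - h_0(2M_0 + M_1)/6 = 0.

9.0893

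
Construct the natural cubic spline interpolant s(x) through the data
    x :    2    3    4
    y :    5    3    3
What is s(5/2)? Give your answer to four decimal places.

Write σ_i for s''(x_i). With h_i = 1, 1 and divided differences Δ_i = -2, 0, the continuity of s' gives the tridiagonal system
  1·σ_0 + 4·σ_1 + 1·σ_2 = 6(Δ_1 - Δ_0) = 12
Natural end conditions: σ_0 = σ_2 = 0.
Hence σ_0 = 0, σ_1 = 3, σ_2 = 0.
On [2, 3], s(x) = 5 - 5/2·(x - 2) + 0·(x - 2)² + 1/2·(x - 2)³.
With (x - 2) = 1/2: s(5/2) = 61/16.

3.8125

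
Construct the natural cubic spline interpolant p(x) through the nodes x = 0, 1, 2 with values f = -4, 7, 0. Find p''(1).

-27

Put σ_i = p'' at the i-th knot. Here h = (1, 1) and Δ = (11, -7), so the interior equations h_(i-1)·σ_(i-1) + 2(h_(i-1)+h_i)·σ_i + h_i·σ_(i+1) = 6(Δ_i − Δ_(i-1)) read
  1·σ_0 + 4·σ_1 + 1·σ_2 = 6(Δ_1 - Δ_0) = -108
Natural end conditions: σ_0 = σ_2 = 0.
Solving the tridiagonal system: σ_0 = 0, σ_1 = -27, σ_2 = 0.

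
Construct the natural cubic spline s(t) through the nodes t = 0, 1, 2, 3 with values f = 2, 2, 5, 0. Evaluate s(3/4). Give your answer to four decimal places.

1.5625

With m_i denoting the second derivative at x_i, h_i = 1, 1, 1, and Δ_i = (y_(i+1) − y_i)/h_i = 0, 3, -5:
  1·m_0 + 4·m_1 + 1·m_2 = 6(Δ_1 - Δ_0) = 18
  1·m_1 + 4·m_2 + 1·m_3 = 6(Δ_2 - Δ_1) = -48
Natural end conditions: m_0 = m_3 = 0.
Hence m_0 = 0, m_1 = 8, m_2 = -14, m_3 = 0.
On [0, 1], s(t) = 2 - 4/3·t + 0·t² + 4/3·t³.
With t = 3/4: s(3/4) = 25/16.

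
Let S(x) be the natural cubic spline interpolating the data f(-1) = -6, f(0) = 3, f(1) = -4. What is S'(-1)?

13

With M_i denoting the second derivative at x_i, h_i = 1, 1, and Δ_i = (y_(i+1) − y_i)/h_i = 9, -7:
  1·M_0 + 4·M_1 + 1·M_2 = 6(Δ_1 - Δ_0) = -96
Natural end conditions: M_0 = M_2 = 0.
Hence M_0 = 0, M_1 = -24, M_2 = 0.
On [-1, 0], S'(x) = b_0 + 2c_0·(x + 1) + 3d_0·(x + 1)² with b_0 = Δ_0 - h_0(2M_0 + M_1)/6 = 13, c_0 = M_0/2 = 0, d_0 = (M_1 - M_0)/(6h_0) = -4. So S'(-1) = 13.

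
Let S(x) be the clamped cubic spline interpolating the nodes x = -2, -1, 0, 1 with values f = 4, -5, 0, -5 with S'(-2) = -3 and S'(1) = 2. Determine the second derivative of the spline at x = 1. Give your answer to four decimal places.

38.1333

Let σ_i = S''(x_i). Step sizes h_i = 1, 1, 1; slopes of the chords Δ_i = (y_(i+1) - y_i)/h_i = -9, 5, -5.
  1·σ_0 + 4·σ_1 + 1·σ_2 = 6(Δ_1 - Δ_0) = 84
  1·σ_1 + 4·σ_2 + 1·σ_3 = 6(Δ_2 - Δ_1) = -60
Clamped end conditions give two more equations: 2h_0·σ_0 + h_0·σ_1 = 6(Δ_0 - S'(-2)) = -36 and h_2·σ_2 + 2h_2·σ_3 = 6(S'(1) - Δ_2) = 42.
Solving the tridiagonal system: σ_0 = -562/15, σ_1 = 584/15, σ_2 = -514/15, σ_3 = 572/15.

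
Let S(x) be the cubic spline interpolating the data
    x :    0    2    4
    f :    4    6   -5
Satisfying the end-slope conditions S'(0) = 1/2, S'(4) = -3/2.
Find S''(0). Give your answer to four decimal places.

5.1250

With σ_i denoting the second derivative at x_i, h_i = 2, 2, and Δ_i = (y_(i+1) − y_i)/h_i = 1, -11/2:
  2·σ_0 + 8·σ_1 + 2·σ_2 = 6(Δ_1 - Δ_0) = -39
Clamped end conditions give two more equations: 2h_0·σ_0 + h_0·σ_1 = 6(Δ_0 - S'(0)) = 3 and h_1·σ_1 + 2h_1·σ_2 = 6(S'(4) - Δ_1) = 24.
Hence σ_0 = 41/8, σ_1 = -35/4, σ_2 = 83/8.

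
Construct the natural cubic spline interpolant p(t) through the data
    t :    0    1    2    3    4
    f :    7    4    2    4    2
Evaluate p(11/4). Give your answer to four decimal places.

Let m_i = p''(x_i). Step sizes h_i = 1, 1, 1, 1; slopes of the chords Δ_i = (y_(i+1) - y_i)/h_i = -3, -2, 2, -2.
  1·m_0 + 4·m_1 + 1·m_2 = 6(Δ_1 - Δ_0) = 6
  1·m_1 + 4·m_2 + 1·m_3 = 6(Δ_2 - Δ_1) = 24
  1·m_2 + 4·m_3 + 1·m_4 = 6(Δ_3 - Δ_2) = -24
Natural end conditions: m_0 = m_4 = 0.
Solving: m_0 = 0, m_1 = -15/28, m_2 = 57/7, m_3 = -225/28, m_4 = 0.
On [2, 3], p(t) = 2 + 5/8·(t - 2) + 57/14·(t - 2)² - 151/56·(t - 2)³.
With (t - 2) = 3/4: p(11/4) = 12979/3584.

3.6214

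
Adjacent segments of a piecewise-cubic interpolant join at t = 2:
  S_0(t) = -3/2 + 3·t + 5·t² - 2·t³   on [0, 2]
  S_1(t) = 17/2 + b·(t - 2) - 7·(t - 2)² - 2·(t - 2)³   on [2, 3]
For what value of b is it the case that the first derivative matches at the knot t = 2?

-1

S_0'(t) = 3 + 10·t - 6·t², so S_0'(2) = -1. On the right, S_1'(2) = b, so b = -1.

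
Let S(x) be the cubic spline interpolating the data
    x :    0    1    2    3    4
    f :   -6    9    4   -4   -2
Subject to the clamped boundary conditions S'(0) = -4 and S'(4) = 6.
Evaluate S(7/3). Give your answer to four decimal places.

0.3942

With M_i denoting the second derivative at x_i, h_i = 1, 1, 1, 1, and Δ_i = (y_(i+1) − y_i)/h_i = 15, -5, -8, 2:
  1·M_0 + 4·M_1 + 1·M_2 = 6(Δ_1 - Δ_0) = -120
  1·M_1 + 4·M_2 + 1·M_3 = 6(Δ_2 - Δ_1) = -18
  1·M_2 + 4·M_3 + 1·M_4 = 6(Δ_3 - Δ_2) = 60
Clamped end conditions give two more equations: 2h_0·M_0 + h_0·M_1 = 6(Δ_0 - S'(0)) = 114 and h_3·M_3 + 2h_3·M_4 = 6(S'(4) - Δ_3) = 24.
Hence M_0 = 1163/14, M_1 = -365/7, M_2 = 11/2, M_3 = 85/7, M_4 = 83/14.
On [2, 3], S(x) = 4 - 83/7·(x - 2) + 11/4·(x - 2)² + 31/28·(x - 2)³.
With (x - 2) = 1/3: S(7/3) = 149/378.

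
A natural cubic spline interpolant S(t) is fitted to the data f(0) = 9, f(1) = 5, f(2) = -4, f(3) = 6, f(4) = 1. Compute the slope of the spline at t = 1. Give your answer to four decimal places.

Let m_i = S''(x_i). Step sizes h_i = 1, 1, 1, 1; slopes of the chords Δ_i = (y_(i+1) - y_i)/h_i = -4, -9, 10, -5.
  1·m_0 + 4·m_1 + 1·m_2 = 6(Δ_1 - Δ_0) = -30
  1·m_1 + 4·m_2 + 1·m_3 = 6(Δ_2 - Δ_1) = 114
  1·m_2 + 4·m_3 + 1·m_4 = 6(Δ_3 - Δ_2) = -90
Natural end conditions: m_0 = m_4 = 0.
Solving the tridiagonal system: m_0 = 0, m_1 = -249/14, m_2 = 288/7, m_3 = -459/14, m_4 = 0.
On [1, 2], S'(t) = b_1 + 2c_1·(t - 1) + 3d_1·(t - 1)² with b_1 = Δ_1 - h_1(2m_1 + m_2)/6 = -139/14, c_1 = m_1/2 = -249/28, d_1 = (m_2 - m_1)/(6h_1) = 275/28. So S'(1) = -139/14.

-9.9286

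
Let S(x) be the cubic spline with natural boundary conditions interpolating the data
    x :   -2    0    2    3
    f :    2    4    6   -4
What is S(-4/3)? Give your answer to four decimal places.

Put M_i = S'' at the i-th knot. Here h = (2, 2, 1) and Δ = (1, 1, -10), so the interior equations h_(i-1)·M_(i-1) + 2(h_(i-1)+h_i)·M_i + h_i·M_(i+1) = 6(Δ_i − Δ_(i-1)) read
  2·M_0 + 8·M_1 + 2·M_2 = 6(Δ_1 - Δ_0) = 0
  2·M_1 + 6·M_2 + 1·M_3 = 6(Δ_2 - Δ_1) = -66
Natural end conditions: M_0 = M_3 = 0.
Hence M_0 = 0, M_1 = 3, M_2 = -12, M_3 = 0.
On [-2, 0], S(x) = 2 + 0·(x + 2) + 0·(x + 2)² + 1/4·(x + 2)³.
With (x + 2) = 2/3: S(-4/3) = 56/27.

2.0741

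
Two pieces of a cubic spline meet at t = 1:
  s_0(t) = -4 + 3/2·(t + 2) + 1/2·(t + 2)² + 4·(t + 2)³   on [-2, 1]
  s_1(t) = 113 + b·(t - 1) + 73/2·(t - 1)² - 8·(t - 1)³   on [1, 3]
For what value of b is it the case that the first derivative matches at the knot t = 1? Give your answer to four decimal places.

s_0'(t) = 3/2 + 1·(t + 2) + 12·(t + 2)², so s_0'(1) = 225/2. On the right, s_1'(1) = b, so b = 225/2.

112.5000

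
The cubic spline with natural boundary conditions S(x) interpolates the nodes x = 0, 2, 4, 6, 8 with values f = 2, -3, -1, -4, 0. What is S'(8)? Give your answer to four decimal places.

Let σ_i = S''(x_i). Step sizes h_i = 2, 2, 2, 2; slopes of the chords Δ_i = (y_(i+1) - y_i)/h_i = -5/2, 1, -3/2, 2.
  2·σ_0 + 8·σ_1 + 2·σ_2 = 6(Δ_1 - Δ_0) = 21
  2·σ_1 + 8·σ_2 + 2·σ_3 = 6(Δ_2 - Δ_1) = -15
  2·σ_2 + 8·σ_3 + 2·σ_4 = 6(Δ_3 - Δ_2) = 21
Natural end conditions: σ_0 = σ_4 = 0.
Hence σ_0 = 0, σ_1 = 99/28, σ_2 = -51/14, σ_3 = 99/28, σ_4 = 0.
On [6, 8], S'(x) = b_3 + 2c_3·(x - 6) + 3d_3·(x - 6)² with b_3 = Δ_3 - h_3(2σ_3 + σ_4)/6 = -5/14, c_3 = σ_3/2 = 99/56, d_3 = (σ_4 - σ_3)/(6h_3) = -33/112. So S'(8) = 89/28.

3.1786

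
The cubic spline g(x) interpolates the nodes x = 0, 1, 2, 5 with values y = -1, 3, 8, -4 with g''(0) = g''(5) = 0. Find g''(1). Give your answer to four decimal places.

3.2903

Put M_i = g'' at the i-th knot. Here h = (1, 1, 3) and Δ = (4, 5, -4), so the interior equations h_(i-1)·M_(i-1) + 2(h_(i-1)+h_i)·M_i + h_i·M_(i+1) = 6(Δ_i − Δ_(i-1)) read
  1·M_0 + 4·M_1 + 1·M_2 = 6(Δ_1 - Δ_0) = 6
  1·M_1 + 8·M_2 + 3·M_3 = 6(Δ_2 - Δ_1) = -54
Natural end conditions: M_0 = M_3 = 0.
Hence M_0 = 0, M_1 = 102/31, M_2 = -222/31, M_3 = 0.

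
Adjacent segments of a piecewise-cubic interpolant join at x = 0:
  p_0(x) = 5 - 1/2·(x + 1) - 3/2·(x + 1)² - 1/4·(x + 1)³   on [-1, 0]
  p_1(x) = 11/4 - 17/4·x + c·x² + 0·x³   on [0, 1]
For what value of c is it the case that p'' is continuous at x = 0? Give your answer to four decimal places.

p_0''(x) = -3 - 3/2·(x + 1), so p_0''(0) = -9/2. On the right, p_1''(0) = 2c, so c = -9/4.

-2.2500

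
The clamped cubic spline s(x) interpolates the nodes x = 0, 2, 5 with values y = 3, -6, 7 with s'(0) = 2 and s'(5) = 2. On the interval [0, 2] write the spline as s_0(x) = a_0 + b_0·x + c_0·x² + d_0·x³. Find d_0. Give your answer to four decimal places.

Write M_i for s''(x_i). With h_i = 2, 3 and divided differences Δ_i = -9/2, 13/3, the continuity of s' gives the tridiagonal system
  2·M_0 + 10·M_1 + 3·M_2 = 6(Δ_1 - Δ_0) = 53
Clamped end conditions give two more equations: 2h_0·M_0 + h_0·M_1 = 6(Δ_0 - s'(0)) = -39 and h_1·M_1 + 2h_1·M_2 = 6(s'(5) - Δ_1) = -14.
Solving: M_0 = -301/20, M_1 = 53/5, M_2 = -229/30.
On [0, 2], with s_0(x) = a_0 + b_0·x + c_0·x² + d_0·x³: c_0 = M_0/2 = -301/40, d_0 = (M_1 - M_0)/(6h_0) = 171/80, b_0 = Δ_0 - h_0(2M_0 + M_1)/6 = 2.

2.1375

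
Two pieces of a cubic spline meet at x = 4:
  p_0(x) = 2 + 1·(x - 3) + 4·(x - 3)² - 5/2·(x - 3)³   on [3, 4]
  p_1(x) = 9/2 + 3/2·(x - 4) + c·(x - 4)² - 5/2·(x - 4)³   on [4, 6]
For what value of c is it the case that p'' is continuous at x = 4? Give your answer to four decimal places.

p_0''(x) = 8 - 15·(x - 3), so p_0''(4) = -7. On the right, p_1''(4) = 2c, so c = -7/2.

-3.5000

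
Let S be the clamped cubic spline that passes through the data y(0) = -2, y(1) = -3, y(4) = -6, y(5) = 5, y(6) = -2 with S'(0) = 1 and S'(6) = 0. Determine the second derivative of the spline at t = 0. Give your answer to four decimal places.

-3.1316

With m_i denoting the second derivative at x_i, h_i = 1, 3, 1, 1, and Δ_i = (y_(i+1) − y_i)/h_i = -1, -1, 11, -7:
  1·m_0 + 8·m_1 + 3·m_2 = 6(Δ_1 - Δ_0) = 0
  3·m_1 + 8·m_2 + 1·m_3 = 6(Δ_2 - Δ_1) = 72
  1·m_2 + 4·m_3 + 1·m_4 = 6(Δ_3 - Δ_2) = -108
Clamped end conditions give two more equations: 2h_0·m_0 + h_0·m_1 = 6(Δ_0 - S'(0)) = -12 and h_3·m_3 + 2h_3·m_4 = 6(S'(6) - Δ_3) = 42.
Solving: m_0 = -119/38, m_1 = -109/19, m_2 = 621/38, m_3 = -789/19, m_4 = 1587/38.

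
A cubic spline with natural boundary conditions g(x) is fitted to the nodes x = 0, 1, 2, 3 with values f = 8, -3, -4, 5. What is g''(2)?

Put m_i = g'' at the i-th knot. Here h = (1, 1, 1) and Δ = (-11, -1, 9), so the interior equations h_(i-1)·m_(i-1) + 2(h_(i-1)+h_i)·m_i + h_i·m_(i+1) = 6(Δ_i − Δ_(i-1)) read
  1·m_0 + 4·m_1 + 1·m_2 = 6(Δ_1 - Δ_0) = 60
  1·m_1 + 4·m_2 + 1·m_3 = 6(Δ_2 - Δ_1) = 60
Natural end conditions: m_0 = m_3 = 0.
Solving the tridiagonal system: m_0 = 0, m_1 = 12, m_2 = 12, m_3 = 0.

12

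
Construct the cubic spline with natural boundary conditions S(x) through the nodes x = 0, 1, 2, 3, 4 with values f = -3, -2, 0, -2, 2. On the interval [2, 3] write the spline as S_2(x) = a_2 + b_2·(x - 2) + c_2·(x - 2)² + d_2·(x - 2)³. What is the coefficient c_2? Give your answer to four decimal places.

Put σ_i = S'' at the i-th knot. Here h = (1, 1, 1, 1) and Δ = (1, 2, -2, 4), so the interior equations h_(i-1)·σ_(i-1) + 2(h_(i-1)+h_i)·σ_i + h_i·σ_(i+1) = 6(Δ_i − Δ_(i-1)) read
  1·σ_0 + 4·σ_1 + 1·σ_2 = 6(Δ_1 - Δ_0) = 6
  1·σ_1 + 4·σ_2 + 1·σ_3 = 6(Δ_2 - Δ_1) = -24
  1·σ_2 + 4·σ_3 + 1·σ_4 = 6(Δ_3 - Δ_2) = 36
Natural end conditions: σ_0 = σ_4 = 0.
Hence σ_0 = 0, σ_1 = 111/28, σ_2 = -69/7, σ_3 = 321/28, σ_4 = 0.
On [2, 3], with S_2(x) = a_2 + b_2·(x - 2) + c_2·(x - 2)² + d_2·(x - 2)³: c_2 = σ_2/2 = -69/14, d_2 = (σ_3 - σ_2)/(6h_2) = 199/56, b_2 = Δ_2 - h_2(2σ_2 + σ_3)/6 = -5/8.

-4.9286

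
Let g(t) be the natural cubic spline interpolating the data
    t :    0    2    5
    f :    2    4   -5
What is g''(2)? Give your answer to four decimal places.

-2.4000

With M_i denoting the second derivative at x_i, h_i = 2, 3, and Δ_i = (y_(i+1) − y_i)/h_i = 1, -3:
  2·M_0 + 10·M_1 + 3·M_2 = 6(Δ_1 - Δ_0) = -24
Natural end conditions: M_0 = M_2 = 0.
Forward elimination and back-substitution give M_0 = 0, M_1 = -12/5, M_2 = 0.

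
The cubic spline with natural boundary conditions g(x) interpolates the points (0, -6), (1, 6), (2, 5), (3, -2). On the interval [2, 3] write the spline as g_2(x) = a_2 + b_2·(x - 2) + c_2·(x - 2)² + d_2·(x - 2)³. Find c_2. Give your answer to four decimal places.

Write M_i for g''(x_i). With h_i = 1, 1, 1 and divided differences Δ_i = 12, -1, -7, the continuity of g' gives the tridiagonal system
  1·M_0 + 4·M_1 + 1·M_2 = 6(Δ_1 - Δ_0) = -78
  1·M_1 + 4·M_2 + 1·M_3 = 6(Δ_2 - Δ_1) = -36
Natural end conditions: M_0 = M_3 = 0.
Solving: M_0 = 0, M_1 = -92/5, M_2 = -22/5, M_3 = 0.
On [2, 3], with g_2(x) = a_2 + b_2·(x - 2) + c_2·(x - 2)² + d_2·(x - 2)³: c_2 = M_2/2 = -11/5, d_2 = (M_3 - M_2)/(6h_2) = 11/15, b_2 = Δ_2 - h_2(2M_2 + M_3)/6 = -83/15.

-2.2000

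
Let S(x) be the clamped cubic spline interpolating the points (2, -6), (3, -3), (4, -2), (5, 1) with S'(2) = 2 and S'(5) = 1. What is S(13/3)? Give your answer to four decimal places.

-0.9605

Write M_i for S''(x_i). With h_i = 1, 1, 1 and divided differences Δ_i = 3, 1, 3, the continuity of S' gives the tridiagonal system
  1·M_0 + 4·M_1 + 1·M_2 = 6(Δ_1 - Δ_0) = -12
  1·M_1 + 4·M_2 + 1·M_3 = 6(Δ_2 - Δ_1) = 12
Clamped end conditions give two more equations: 2h_0·M_0 + h_0·M_1 = 6(Δ_0 - S'(2)) = 6 and h_2·M_2 + 2h_2·M_3 = 6(S'(5) - Δ_2) = -12.
Forward elimination and back-substitution give M_0 = 92/15, M_1 = -94/15, M_2 = 104/15, M_3 = -142/15.
On [4, 5], S(x) = -2 + 34/15·(x - 4) + 52/15·(x - 4)² - 41/15·(x - 4)³.
With (x - 4) = 1/3: S(13/3) = -389/405.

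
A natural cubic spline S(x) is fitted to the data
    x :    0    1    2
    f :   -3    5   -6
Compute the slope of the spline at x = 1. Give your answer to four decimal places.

-1.5000

Write σ_i for S''(x_i). With h_i = 1, 1 and divided differences Δ_i = 8, -11, the continuity of S' gives the tridiagonal system
  1·σ_0 + 4·σ_1 + 1·σ_2 = 6(Δ_1 - Δ_0) = -114
Natural end conditions: σ_0 = σ_2 = 0.
Solving the tridiagonal system: σ_0 = 0, σ_1 = -57/2, σ_2 = 0.
On [1, 2], S'(x) = b_1 + 2c_1·(x - 1) + 3d_1·(x - 1)² with b_1 = Δ_1 - h_1(2σ_1 + σ_2)/6 = -3/2, c_1 = σ_1/2 = -57/4, d_1 = (σ_2 - σ_1)/(6h_1) = 19/4. So S'(1) = -3/2.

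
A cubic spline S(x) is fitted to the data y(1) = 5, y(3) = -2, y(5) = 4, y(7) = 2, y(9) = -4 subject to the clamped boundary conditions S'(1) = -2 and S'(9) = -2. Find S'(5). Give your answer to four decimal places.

2.3929

With M_i denoting the second derivative at x_i, h_i = 2, 2, 2, 2, and Δ_i = (y_(i+1) − y_i)/h_i = -7/2, 3, -1, -3:
  2·M_0 + 8·M_1 + 2·M_2 = 6(Δ_1 - Δ_0) = 39
  2·M_1 + 8·M_2 + 2·M_3 = 6(Δ_2 - Δ_1) = -24
  2·M_2 + 8·M_3 + 2·M_4 = 6(Δ_3 - Δ_2) = -12
Clamped end conditions give two more equations: 2h_0·M_0 + h_0·M_1 = 6(Δ_0 - S'(1)) = -9 and h_3·M_3 + 2h_3·M_4 = 6(S'(9) - Δ_3) = 6.
Solving: M_0 = -675/112, M_1 = 423/56, M_2 = -75/16, M_3 = -45/56, M_4 = 213/112.
On [5, 7], S'(x) = b_2 + 2c_2·(x - 5) + 3d_2·(x - 5)² with b_2 = Δ_2 - h_2(2M_2 + M_3)/6 = 67/28, c_2 = M_2/2 = -75/32, d_2 = (M_3 - M_2)/(6h_2) = 145/448. So S'(5) = 67/28.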